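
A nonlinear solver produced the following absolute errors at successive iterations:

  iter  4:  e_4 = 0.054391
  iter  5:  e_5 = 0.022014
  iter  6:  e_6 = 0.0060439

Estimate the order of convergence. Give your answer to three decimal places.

1.429

p ≈ ln(e_6/e_5) / ln(e_5/e_4)
  = ln(0.0060439/0.022014) / ln(0.022014/0.054391)
  = ln(0.274548) / ln(0.404736)
  = -1.292629 / -0.904520 ≈ 1.429077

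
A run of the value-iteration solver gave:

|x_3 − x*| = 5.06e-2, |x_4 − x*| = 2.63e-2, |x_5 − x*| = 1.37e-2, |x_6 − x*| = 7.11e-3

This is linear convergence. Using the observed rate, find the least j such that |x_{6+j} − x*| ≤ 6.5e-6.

Rate ρ ≈ |x_6 − x*|/|x_5 − x*| = 7.11e-3/1.37e-2 = 0.5190.
After j more steps, |x_{6+j} − x*| ≈ 7.11e-3·ρ^j; need ρ^j ≤ 6.5e-6/7.11e-3 = 0.000914205.
j ≥ ln(0.000914205)/ln(0.5190) = -6.9975/-0.65585 = 10.669.
So 11 more iterations are needed.

11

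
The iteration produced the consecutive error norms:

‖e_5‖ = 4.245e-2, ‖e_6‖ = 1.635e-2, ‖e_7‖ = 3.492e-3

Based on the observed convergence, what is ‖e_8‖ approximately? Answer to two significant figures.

First estimate the order: p ≈ ln(‖e_7‖/‖e_6‖) / ln(‖e_6‖/‖e_5‖) = ln(3.492e-3/1.635e-2)/ln(1.635e-2/4.245e-2) = ln(0.213578)/ln(0.385159) ≈ 1.6180.
Then ‖e_8‖ ≈ ‖e_7‖·(‖e_7‖/‖e_6‖)^p = 3.492e-3·(0.213578)^1.6180 = 3.492e-3·0.0822664 ≈ 0.0002873.

2.9e-4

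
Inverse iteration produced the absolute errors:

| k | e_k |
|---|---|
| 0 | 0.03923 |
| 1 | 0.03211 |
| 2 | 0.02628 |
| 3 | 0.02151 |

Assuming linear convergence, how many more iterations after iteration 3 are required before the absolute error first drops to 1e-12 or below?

Rate ρ ≈ e_3/e_2 = 0.02151/0.02628 = 0.8185.
After j more steps, e_{3+j} ≈ 0.02151·ρ^j; need ρ^j ≤ 1e-12/0.02151 = 4.649e-11.
j ≥ ln(4.649e-11)/ln(0.8185) = -23.7918/-0.20028 = 118.793.
So 119 more iterations are needed.

119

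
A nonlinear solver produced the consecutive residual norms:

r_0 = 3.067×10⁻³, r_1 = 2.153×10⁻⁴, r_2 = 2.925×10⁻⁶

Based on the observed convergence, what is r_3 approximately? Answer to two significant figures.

2.8e-9

First estimate the order: p ≈ ln(r_2/r_1) / ln(r_1/r_0) = ln(2.925×10⁻⁶/2.153×10⁻⁴)/ln(2.153×10⁻⁴/3.067×10⁻³) = ln(0.0135857)/ln(0.0701989) ≈ 1.6182.
Then r_3 ≈ r_2·(r_2/r_1)^p = 2.925×10⁻⁶·(0.0135857)^1.6182 = 2.925×10⁻⁶·0.000952694 ≈ 2.787e-09.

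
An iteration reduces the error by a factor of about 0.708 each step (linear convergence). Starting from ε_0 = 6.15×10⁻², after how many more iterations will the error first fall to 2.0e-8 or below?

After k steps, ε_k ≈ 6.15×10⁻²·0.708^k.
Need 0.708^k ≤ 2.0e-8/6.15×10⁻² = 3.25203e-07.
k ≥ ln(3.25203e-07)/ln(0.708) = -14.9388/-0.34531 = 43.262.
Smallest integer k = 44.

44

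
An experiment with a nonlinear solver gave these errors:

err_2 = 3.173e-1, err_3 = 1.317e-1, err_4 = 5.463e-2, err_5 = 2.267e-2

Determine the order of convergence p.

1

Consecutive ratios: err_5/err_4 = 2.267e-2/5.463e-2 = 0.414973, err_4/err_3 = 5.463e-2/1.317e-1 = 0.414806.
p ≈ ln(0.414973)/ln(0.414806) = -0.8795/-0.8799 ≈ 1.00.
So the convergence is linear (order 1).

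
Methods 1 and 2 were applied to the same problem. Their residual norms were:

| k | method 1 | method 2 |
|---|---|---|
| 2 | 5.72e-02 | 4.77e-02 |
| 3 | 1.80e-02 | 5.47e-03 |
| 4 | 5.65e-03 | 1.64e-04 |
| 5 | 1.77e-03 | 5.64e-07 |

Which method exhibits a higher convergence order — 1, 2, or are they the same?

2

Method 1: p ≈ ln(1.77e-03/5.65e-03)/ln(5.65e-03/1.80e-02) ≈ 1.00.
Method 2: p ≈ ln(5.64e-07/1.64e-04)/ln(1.64e-04/5.47e-03) ≈ 1.62.
Method 2 has the higher order (≈1.6 vs ≈1.0).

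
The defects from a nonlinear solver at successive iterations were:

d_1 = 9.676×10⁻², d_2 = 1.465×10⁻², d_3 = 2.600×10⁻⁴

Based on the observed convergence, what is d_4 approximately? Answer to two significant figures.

4.7e-8

First estimate the order: p ≈ ln(d_3/d_2) / ln(d_2/d_1) = ln(2.600×10⁻⁴/1.465×10⁻²)/ln(1.465×10⁻²/9.676×10⁻²) = ln(0.0177474)/ln(0.151406) ≈ 2.1356.
Then d_4 ≈ d_3·(d_3/d_2)^p = 2.600×10⁻⁴·(0.0177474)^2.1356 = 2.600×10⁻⁴·0.000182327 ≈ 4.741e-08.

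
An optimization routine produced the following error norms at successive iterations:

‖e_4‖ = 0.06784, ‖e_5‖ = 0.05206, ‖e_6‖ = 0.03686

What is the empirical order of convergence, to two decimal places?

1.30

p ≈ ln(‖e_6‖/‖e_5‖) / ln(‖e_5‖/‖e_4‖)
  = ln(0.03686/0.05206) / ln(0.05206/0.06784)
  = ln(0.708029) / ln(0.767394)
  = -0.34527 / -0.26475 ≈ 1.30414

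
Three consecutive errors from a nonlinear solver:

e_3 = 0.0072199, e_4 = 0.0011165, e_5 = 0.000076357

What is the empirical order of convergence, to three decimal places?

p ≈ ln(e_5/e_4) / ln(e_4/e_3)
  = ln(0.000076357/0.0011165) / ln(0.0011165/0.0072199)
  = ln(0.0683896) / ln(0.154642)
  = -2.682535 / -1.866643 ≈ 1.437091

1.437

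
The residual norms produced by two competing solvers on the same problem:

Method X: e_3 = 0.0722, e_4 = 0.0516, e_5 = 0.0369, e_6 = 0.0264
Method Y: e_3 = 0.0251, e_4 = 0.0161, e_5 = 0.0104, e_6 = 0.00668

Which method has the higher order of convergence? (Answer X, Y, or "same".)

same

Method X: p ≈ ln(0.0264/0.0369)/ln(0.0369/0.0516) ≈ 1.00.
Method Y: p ≈ ln(0.00668/0.0104)/ln(0.0104/0.0161) ≈ 1.01.
Both orders ≈ 1.0 — effectively the same.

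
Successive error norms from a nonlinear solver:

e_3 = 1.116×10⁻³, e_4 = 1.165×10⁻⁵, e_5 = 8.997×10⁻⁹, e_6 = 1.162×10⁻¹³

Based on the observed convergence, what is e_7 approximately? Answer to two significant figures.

2.4e-21

First estimate the order: p ≈ ln(e_6/e_5) / ln(e_5/e_4) = ln(1.162×10⁻¹³/8.997×10⁻⁹)/ln(8.997×10⁻⁹/1.165×10⁻⁵) = ln(1.29154e-05)/ln(0.000772275) ≈ 1.5709.
Then e_7 ≈ e_6·(e_6/e_5)^p = 1.162×10⁻¹³·(1.29154e-05)^1.5709 = 1.162×10⁻¹³·2.08949e-08 ≈ 2.428e-21.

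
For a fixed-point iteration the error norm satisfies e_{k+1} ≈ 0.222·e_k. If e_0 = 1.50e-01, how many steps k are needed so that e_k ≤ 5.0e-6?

After k steps, e_k ≈ 1.50e-01·0.222^k.
Need 0.222^k ≤ 5.0e-6/1.50e-01 = 3.33333e-05.
k ≥ ln(3.33333e-05)/ln(0.222) = -10.3090/-1.50508 = 6.849.
Smallest integer k = 7.

7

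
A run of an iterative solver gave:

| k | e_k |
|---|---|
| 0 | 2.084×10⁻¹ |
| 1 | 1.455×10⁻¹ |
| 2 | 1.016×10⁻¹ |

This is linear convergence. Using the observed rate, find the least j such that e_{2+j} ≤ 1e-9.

Rate ρ ≈ e_2/e_1 = 1.016×10⁻¹/1.455×10⁻¹ = 0.6983.
After j more steps, e_{2+j} ≈ 1.016×10⁻¹·ρ^j; need ρ^j ≤ 1e-9/1.016×10⁻¹ = 9.84252e-09.
j ≥ ln(9.84252e-09)/ln(0.6983) = -18.4366/-0.35911 = 51.340.
So 52 more iterations are needed.

52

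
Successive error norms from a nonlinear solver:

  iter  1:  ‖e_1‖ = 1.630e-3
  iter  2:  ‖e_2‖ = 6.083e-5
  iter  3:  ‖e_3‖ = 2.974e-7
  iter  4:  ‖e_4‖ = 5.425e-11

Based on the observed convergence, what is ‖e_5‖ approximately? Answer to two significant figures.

4.8e-17

First estimate the order: p ≈ ln(‖e_4‖/‖e_3‖) / ln(‖e_3‖/‖e_2‖) = ln(5.425e-11/2.974e-7)/ln(2.974e-7/6.083e-5) = ln(0.000182414)/ln(0.00488904) ≈ 1.6180.
Then ‖e_5‖ ≈ ‖e_4‖·(‖e_4‖/‖e_3‖)^p = 5.425e-11·(0.000182414)^1.6180 = 5.425e-11·8.92056e-07 ≈ 4.839e-17.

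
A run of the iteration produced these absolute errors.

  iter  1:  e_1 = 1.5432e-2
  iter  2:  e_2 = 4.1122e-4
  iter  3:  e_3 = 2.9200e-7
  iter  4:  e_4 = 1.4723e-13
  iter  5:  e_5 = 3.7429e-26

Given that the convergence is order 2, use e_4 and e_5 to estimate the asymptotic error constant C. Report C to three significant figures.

1.73

C ≈ e_5 / e_4^2
  = 3.7429e-26 / (1.4723e-13)^2
  = 3.7429e-26 / 2.16767e-26 ≈ 1.7267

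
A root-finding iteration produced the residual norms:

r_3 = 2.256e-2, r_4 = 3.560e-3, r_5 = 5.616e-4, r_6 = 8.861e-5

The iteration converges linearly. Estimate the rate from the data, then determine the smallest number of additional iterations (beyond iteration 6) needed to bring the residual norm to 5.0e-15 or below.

Rate ρ ≈ r_6/r_5 = 8.861e-5/5.616e-4 = 0.1578.
After j more steps, r_{6+j} ≈ 8.861e-5·ρ^j; need ρ^j ≤ 5.0e-15/8.861e-5 = 5.6427e-11.
j ≥ ln(5.6427e-11)/ln(0.1578) = -23.5981/-1.84643 = 12.780.
So 13 more iterations are needed.

13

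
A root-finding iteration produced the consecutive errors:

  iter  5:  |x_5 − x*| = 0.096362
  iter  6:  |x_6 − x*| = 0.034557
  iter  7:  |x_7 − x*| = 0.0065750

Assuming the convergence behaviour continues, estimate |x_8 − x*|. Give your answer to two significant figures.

First estimate the order: p ≈ ln(|x_7 − x*|/|x_6 − x*|) / ln(|x_6 − x*|/|x_5 − x*|) = ln(0.0065750/0.034557)/ln(0.034557/0.096362) = ln(0.190265)/ln(0.358616) ≈ 1.6181.
Then |x_8 − x*| ≈ |x_7 − x*|·(|x_7 − x*|/|x_6 − x*|)^p = 0.0065750·(0.190265)^1.6181 = 0.0065750·0.068223 ≈ 0.0004486.

4.5e-4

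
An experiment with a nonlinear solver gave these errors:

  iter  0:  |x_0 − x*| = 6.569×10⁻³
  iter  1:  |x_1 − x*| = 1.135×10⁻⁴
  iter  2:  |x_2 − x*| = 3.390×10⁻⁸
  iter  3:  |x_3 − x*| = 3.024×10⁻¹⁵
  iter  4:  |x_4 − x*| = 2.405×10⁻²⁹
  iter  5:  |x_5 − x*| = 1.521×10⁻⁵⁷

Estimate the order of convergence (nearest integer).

Consecutive ratios: |x_5 − x*|/|x_4 − x*| = 1.521×10⁻⁵⁷/2.405×10⁻²⁹ = 6.32432e-29, |x_4 − x*|/|x_3 − x*| = 2.405×10⁻²⁹/3.024×10⁻¹⁵ = 7.95304e-15.
p ≈ ln(6.32432e-29)/ln(7.95304e-15) = -64.9306/-32.4652 ≈ 2.00.
So the convergence is quadratic (order 2).

2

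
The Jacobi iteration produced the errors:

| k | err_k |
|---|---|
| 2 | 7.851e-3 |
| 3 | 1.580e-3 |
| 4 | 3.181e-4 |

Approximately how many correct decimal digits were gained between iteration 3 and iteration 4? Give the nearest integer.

Digits gained ≈ log₁₀(err_3/err_4) = log₁₀(1.580e-3/3.181e-4) = log₁₀(4.96699) ≈ 0.696.

1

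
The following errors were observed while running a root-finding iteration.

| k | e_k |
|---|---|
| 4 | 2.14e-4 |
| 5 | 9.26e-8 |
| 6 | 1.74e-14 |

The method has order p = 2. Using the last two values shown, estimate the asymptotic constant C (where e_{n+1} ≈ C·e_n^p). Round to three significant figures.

2.03

C ≈ e_6 / e_5^2
  = 1.74e-14 / (9.26e-8)^2
  = 1.74e-14 / 8.57476e-15 ≈ 2.0292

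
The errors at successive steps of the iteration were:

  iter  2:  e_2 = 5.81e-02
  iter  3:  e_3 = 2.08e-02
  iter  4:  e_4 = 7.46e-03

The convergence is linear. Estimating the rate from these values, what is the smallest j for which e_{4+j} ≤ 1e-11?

Rate ρ ≈ e_4/e_3 = 7.46e-03/2.08e-02 = 0.3587.
After j more steps, e_{4+j} ≈ 7.46e-03·ρ^j; need ρ^j ≤ 1e-11/7.46e-03 = 1.34048e-09.
j ≥ ln(1.34048e-09)/ln(0.3587) = -20.4302/-1.02527 = 19.927.
So 20 more iterations are needed.

20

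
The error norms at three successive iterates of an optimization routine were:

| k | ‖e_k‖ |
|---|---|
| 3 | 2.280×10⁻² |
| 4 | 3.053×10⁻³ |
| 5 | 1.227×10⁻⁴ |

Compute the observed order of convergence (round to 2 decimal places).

1.60

p ≈ ln(‖e_5‖/‖e_4‖) / ln(‖e_4‖/‖e_3‖)
  = ln(1.227×10⁻⁴/3.053×10⁻³) / ln(3.053×10⁻³/2.280×10⁻²)
  = ln(0.04019) / ln(0.133904)
  = -3.21414 / -2.01063 ≈ 1.59857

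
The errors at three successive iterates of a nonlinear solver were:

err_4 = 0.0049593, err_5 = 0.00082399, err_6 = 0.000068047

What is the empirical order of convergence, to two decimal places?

p ≈ ln(err_6/err_5) / ln(err_5/err_4)
  = ln(0.000068047/0.00082399) / ln(0.00082399/0.0049593)
  = ln(0.0825823) / ln(0.16615)
  = -2.49396 / -1.79486 ≈ 1.38950

1.39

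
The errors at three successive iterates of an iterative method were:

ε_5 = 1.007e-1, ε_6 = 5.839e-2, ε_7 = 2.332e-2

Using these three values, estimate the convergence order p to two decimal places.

p ≈ ln(ε_7/ε_6) / ln(ε_6/ε_5)
  = ln(2.332e-2/5.839e-2) / ln(5.839e-2/1.007e-1)
  = ln(0.399383) / ln(0.579841)
  = -0.91783 / -0.54500 ≈ 1.68409

1.68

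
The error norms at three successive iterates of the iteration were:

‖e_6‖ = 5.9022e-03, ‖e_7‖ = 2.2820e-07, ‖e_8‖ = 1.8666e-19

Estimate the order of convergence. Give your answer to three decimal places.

2.739

p ≈ ln(‖e_8‖/‖e_7‖) / ln(‖e_7‖/‖e_6‖)
  = ln(1.8666e-19/2.2820e-07) / ln(2.2820e-07/5.9022e-03)
  = ln(8.17967e-13) / ln(3.86635e-05)
  = -27.831954 / -10.160615 ≈ 2.739200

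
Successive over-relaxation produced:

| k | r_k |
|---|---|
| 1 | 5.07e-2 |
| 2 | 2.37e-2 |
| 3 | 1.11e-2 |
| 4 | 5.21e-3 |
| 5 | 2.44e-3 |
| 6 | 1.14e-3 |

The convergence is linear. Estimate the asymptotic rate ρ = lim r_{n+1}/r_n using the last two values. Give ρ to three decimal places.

ρ ≈ r_6/r_5 = 1.14e-3/2.44e-3 = 0.46721

0.467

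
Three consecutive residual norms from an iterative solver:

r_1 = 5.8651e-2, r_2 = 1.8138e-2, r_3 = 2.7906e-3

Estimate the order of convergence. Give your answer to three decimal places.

1.595

p ≈ ln(r_3/r_2) / ln(r_2/r_1)
  = ln(2.7906e-3/1.8138e-2) / ln(1.8138e-2/5.8651e-2)
  = ln(0.153854) / ln(0.309253)
  = -1.871751 / -1.173596 ≈ 1.594885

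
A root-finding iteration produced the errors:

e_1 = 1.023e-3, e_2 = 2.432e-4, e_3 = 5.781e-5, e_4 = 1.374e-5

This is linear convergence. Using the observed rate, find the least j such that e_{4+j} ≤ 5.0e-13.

12

Rate ρ ≈ e_4/e_3 = 1.374e-5/5.781e-5 = 0.2377.
After j more steps, e_{4+j} ≈ 1.374e-5·ρ^j; need ρ^j ≤ 5.0e-13/1.374e-5 = 3.63901e-08.
j ≥ ln(3.63901e-08)/ln(0.2377) = -17.1290/-1.43675 = 11.922.
So 12 more iterations are needed.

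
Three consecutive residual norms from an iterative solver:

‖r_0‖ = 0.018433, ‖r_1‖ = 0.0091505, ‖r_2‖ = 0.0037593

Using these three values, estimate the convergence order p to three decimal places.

1.270

p ≈ ln(‖r_2‖/‖r_1‖) / ln(‖r_1‖/‖r_0‖)
  = ln(0.0037593/0.0091505) / ln(0.0091505/0.018433)
  = ln(0.41083) / ln(0.496419)
  = -0.889576 / -0.700335 ≈ 1.270215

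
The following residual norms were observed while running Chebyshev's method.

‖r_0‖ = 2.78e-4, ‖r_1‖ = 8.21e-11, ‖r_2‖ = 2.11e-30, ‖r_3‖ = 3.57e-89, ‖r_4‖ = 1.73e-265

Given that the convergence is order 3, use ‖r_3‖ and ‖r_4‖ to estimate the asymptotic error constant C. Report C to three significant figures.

3.80

C ≈ ‖r_4‖ / ‖r_3‖^3
  = 1.73e-265 / (3.57e-89)^3
  = 1.73e-265 / 4.54993e-266 ≈ 3.8023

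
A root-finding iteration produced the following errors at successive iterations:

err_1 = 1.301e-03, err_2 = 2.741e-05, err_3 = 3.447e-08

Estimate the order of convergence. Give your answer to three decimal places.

p ≈ ln(err_3/err_2) / ln(err_2/err_1)
  = ln(3.447e-08/2.741e-05) / ln(2.741e-05/1.301e-03)
  = ln(0.00125757) / ln(0.0210684)
  = -6.678574 / -3.859981 ≈ 1.730209

1.730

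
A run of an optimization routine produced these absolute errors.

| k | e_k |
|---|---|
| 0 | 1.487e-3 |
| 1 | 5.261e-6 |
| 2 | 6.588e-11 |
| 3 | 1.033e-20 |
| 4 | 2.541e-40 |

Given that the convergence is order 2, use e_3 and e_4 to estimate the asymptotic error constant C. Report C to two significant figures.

2.4

C ≈ e_4 / e_3^2
  = 2.541e-40 / (1.033e-20)^2
  = 2.541e-40 / 1.06709e-40 ≈ 2.3812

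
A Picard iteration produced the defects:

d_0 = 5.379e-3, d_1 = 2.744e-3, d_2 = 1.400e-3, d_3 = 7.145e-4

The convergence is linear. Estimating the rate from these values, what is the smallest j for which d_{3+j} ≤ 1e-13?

34

Rate ρ ≈ d_3/d_2 = 7.145e-4/1.400e-3 = 0.5104.
After j more steps, d_{3+j} ≈ 7.145e-4·ρ^j; need ρ^j ≤ 1e-13/7.145e-4 = 1.39958e-10.
j ≥ ln(1.39958e-10)/ln(0.5104) = -22.6897/-0.67256 = 33.736.
So 34 more iterations are needed.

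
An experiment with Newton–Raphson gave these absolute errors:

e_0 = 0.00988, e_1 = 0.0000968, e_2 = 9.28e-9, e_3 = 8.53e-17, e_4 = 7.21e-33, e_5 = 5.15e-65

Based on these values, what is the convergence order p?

Consecutive ratios: e_5/e_4 = 5.15e-65/7.21e-33 = 7.14286e-33, e_4/e_3 = 7.21e-33/8.53e-17 = 8.45252e-17.
p ≈ ln(7.14286e-33)/ln(8.45252e-17) = -74.0192/-37.0095 ≈ 2.00.
So the convergence is quadratic (order 2).

2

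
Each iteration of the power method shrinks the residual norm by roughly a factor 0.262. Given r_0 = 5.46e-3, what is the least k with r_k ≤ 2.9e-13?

18

After k steps, r_k ≈ 5.46e-3·0.262^k.
Need 0.262^k ≤ 2.9e-13/5.46e-3 = 5.31136e-11.
k ≥ ln(5.31136e-11)/ln(0.262) = -23.6586/-1.33941 = 17.663.
Smallest integer k = 18.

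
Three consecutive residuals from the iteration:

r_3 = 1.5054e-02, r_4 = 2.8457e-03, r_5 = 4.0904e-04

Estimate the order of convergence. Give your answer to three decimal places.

1.164

p ≈ ln(r_5/r_4) / ln(r_4/r_3)
  = ln(4.0904e-04/2.8457e-03) / ln(2.8457e-03/1.5054e-02)
  = ln(0.14374) / ln(0.189033)
  = -1.939749 / -1.665834 ≈ 1.164431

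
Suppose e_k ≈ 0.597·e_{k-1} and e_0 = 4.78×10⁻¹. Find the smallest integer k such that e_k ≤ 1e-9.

39

After k steps, e_k ≈ 4.78×10⁻¹·0.597^k.
Need 0.597^k ≤ 1e-9/4.78×10⁻¹ = 2.09205e-09.
k ≥ ln(2.09205e-09)/ln(0.597) = -19.9851/-0.51584 = 38.743.
Smallest integer k = 39.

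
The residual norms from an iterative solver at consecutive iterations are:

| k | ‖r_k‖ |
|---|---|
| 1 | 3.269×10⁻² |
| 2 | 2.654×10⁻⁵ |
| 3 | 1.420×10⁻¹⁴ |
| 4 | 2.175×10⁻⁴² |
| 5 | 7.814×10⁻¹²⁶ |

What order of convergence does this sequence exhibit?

Consecutive ratios: ‖r_5‖/‖r_4‖ = 7.814×10⁻¹²⁶/2.175×10⁻⁴² = 3.59264e-84, ‖r_4‖/‖r_3‖ = 2.175×10⁻⁴²/1.420×10⁻¹⁴ = 1.53169e-28.
p ≈ ln(3.59264e-84)/ln(1.53169e-28) = -192.1383/-64.0460 ≈ 3.00.
So the convergence is cubic (order 3).

3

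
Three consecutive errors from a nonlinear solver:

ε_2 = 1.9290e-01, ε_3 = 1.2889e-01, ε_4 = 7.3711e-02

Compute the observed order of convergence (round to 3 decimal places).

p ≈ ln(ε_4/ε_3) / ln(ε_3/ε_2)
  = ln(7.3711e-02/1.2889e-01) / ln(1.2889e-01/1.9290e-01)
  = ln(0.571891) / ln(0.66817)
  = -0.558807 / -0.403213 ≈ 1.385885

1.386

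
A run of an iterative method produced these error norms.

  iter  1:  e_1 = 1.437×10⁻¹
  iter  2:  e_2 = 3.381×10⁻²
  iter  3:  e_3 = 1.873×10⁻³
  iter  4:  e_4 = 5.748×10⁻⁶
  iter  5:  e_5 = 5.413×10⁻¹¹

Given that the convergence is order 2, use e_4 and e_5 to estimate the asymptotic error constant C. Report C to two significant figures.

C ≈ e_5 / e_4^2
  = 5.413×10⁻¹¹ / (5.748×10⁻⁶)^2
  = 5.413×10⁻¹¹ / 3.30395e-11 ≈ 1.6383

1.6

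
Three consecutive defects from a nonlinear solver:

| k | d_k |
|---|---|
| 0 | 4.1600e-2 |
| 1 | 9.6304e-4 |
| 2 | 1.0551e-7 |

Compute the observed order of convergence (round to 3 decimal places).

p ≈ ln(d_2/d_1) / ln(d_1/d_0)
  = ln(1.0551e-7/9.6304e-4) / ln(9.6304e-4/4.1600e-2)
  = ln(0.000109559) / ln(0.02315)
  = -9.119047 / -3.765760 ≈ 2.421569

2.422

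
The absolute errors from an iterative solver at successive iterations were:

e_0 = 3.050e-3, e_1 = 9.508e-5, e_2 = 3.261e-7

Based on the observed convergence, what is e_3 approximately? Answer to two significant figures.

First estimate the order: p ≈ ln(e_2/e_1) / ln(e_1/e_0) = ln(3.261e-7/9.508e-5)/ln(9.508e-5/3.050e-3) = ln(0.00342974)/ln(0.0311738) ≈ 1.6364.
Then e_3 ≈ e_2·(e_2/e_1)^p = 3.261e-7·(0.00342974)^1.6364 = 3.261e-7·9.26193e-05 ≈ 3.02e-11.

3.0e-11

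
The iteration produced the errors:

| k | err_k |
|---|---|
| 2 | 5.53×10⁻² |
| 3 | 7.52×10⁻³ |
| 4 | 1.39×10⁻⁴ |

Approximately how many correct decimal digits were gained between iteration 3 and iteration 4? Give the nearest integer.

2

Digits gained ≈ log₁₀(err_3/err_4) = log₁₀(7.52×10⁻³/1.39×10⁻⁴) = log₁₀(54.1007) ≈ 1.733.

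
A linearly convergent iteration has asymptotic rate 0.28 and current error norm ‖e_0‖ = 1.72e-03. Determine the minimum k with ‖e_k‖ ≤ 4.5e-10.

After k steps, ‖e_k‖ ≈ 1.72e-03·0.28^k.
Need 0.28^k ≤ 4.5e-10/1.72e-03 = 2.61628e-07.
k ≥ ln(2.61628e-07)/ln(0.28) = -15.1563/-1.27297 = 11.906.
Smallest integer k = 12.

12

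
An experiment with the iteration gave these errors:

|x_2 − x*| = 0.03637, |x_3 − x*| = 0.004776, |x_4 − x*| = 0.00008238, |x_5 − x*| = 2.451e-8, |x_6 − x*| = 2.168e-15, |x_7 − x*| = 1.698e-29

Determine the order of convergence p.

2

Consecutive ratios: |x_7 − x*|/|x_6 − x*| = 1.698e-29/2.168e-15 = 7.8321e-15, |x_6 − x*|/|x_5 − x*| = 2.168e-15/2.451e-8 = 8.84537e-08.
p ≈ ln(7.8321e-15)/ln(8.84537e-08) = -32.4805/-16.2408 ≈ 2.00.
So the convergence is quadratic (order 2).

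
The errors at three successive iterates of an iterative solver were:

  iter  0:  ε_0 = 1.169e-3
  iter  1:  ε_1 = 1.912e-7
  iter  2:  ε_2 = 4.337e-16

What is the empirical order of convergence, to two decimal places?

p ≈ ln(ε_2/ε_1) / ln(ε_1/ε_0)
  = ln(4.337e-16/1.912e-7) / ln(1.912e-7/1.169e-3)
  = ln(2.26831e-09) / ln(0.000163559)
  = -19.90423 / -8.71834 ≈ 2.28303

2.28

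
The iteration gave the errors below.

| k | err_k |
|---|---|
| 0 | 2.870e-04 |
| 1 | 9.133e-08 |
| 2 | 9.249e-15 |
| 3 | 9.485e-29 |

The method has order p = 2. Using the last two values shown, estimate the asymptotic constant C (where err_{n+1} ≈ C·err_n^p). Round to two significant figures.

C ≈ err_3 / err_2^2
  = 9.485e-29 / (9.249e-15)^2
  = 9.485e-29 / 8.5544e-29 ≈ 1.1088

1.1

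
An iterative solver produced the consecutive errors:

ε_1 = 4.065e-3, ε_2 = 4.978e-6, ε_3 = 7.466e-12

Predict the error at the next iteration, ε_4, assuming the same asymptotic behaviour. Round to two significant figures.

1.7e-23

First estimate the order: p ≈ ln(ε_3/ε_2) / ln(ε_2/ε_1) = ln(7.466e-12/4.978e-6)/ln(4.978e-6/4.065e-3) = ln(1.4998e-06)/ln(0.0012246) ≈ 2.0000.
Then ε_4 ≈ ε_3·(ε_3/ε_2)^p = 7.466e-12·(1.4998e-06)^2.0000 = 7.466e-12·2.2494e-12 ≈ 1.679e-23.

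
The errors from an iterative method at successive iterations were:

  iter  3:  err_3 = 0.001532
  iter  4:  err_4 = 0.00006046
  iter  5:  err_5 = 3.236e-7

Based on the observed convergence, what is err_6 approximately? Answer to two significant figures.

6.8e-11

First estimate the order: p ≈ ln(err_5/err_4) / ln(err_4/err_3) = ln(3.236e-7/0.00006046)/ln(0.00006046/0.001532) = ln(0.0053523)/ln(0.0394648) ≈ 1.6181.
Then err_6 ≈ err_5·(err_5/err_4)^p = 3.236e-7·(0.0053523)^1.6181 = 3.236e-7·0.000211131 ≈ 6.832e-11.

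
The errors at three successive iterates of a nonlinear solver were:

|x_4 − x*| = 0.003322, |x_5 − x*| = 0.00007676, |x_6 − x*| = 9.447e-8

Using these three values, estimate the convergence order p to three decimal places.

1.778

p ≈ ln(|x_6 − x*|/|x_5 − x*|) / ln(|x_5 − x*|/|x_4 − x*|)
  = ln(9.447e-8/0.00007676) / ln(0.00007676/0.003322)
  = ln(0.00123072) / ln(0.0231066)
  = -6.700156 / -3.767637 ≈ 1.778344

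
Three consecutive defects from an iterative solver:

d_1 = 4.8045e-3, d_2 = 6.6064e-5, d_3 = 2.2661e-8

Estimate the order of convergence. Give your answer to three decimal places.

1.861

p ≈ ln(d_3/d_2) / ln(d_2/d_1)
  = ln(2.2661e-8/6.6064e-5) / ln(6.6064e-5/4.8045e-3)
  = ln(0.000343016) / ln(0.0137504)
  = -7.977733 / -4.286687 ≈ 1.861049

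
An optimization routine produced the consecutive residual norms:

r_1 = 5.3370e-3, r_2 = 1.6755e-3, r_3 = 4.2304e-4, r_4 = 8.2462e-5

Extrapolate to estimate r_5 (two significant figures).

First estimate the order: p ≈ ln(r_4/r_3) / ln(r_3/r_2) = ln(8.2462e-5/4.2304e-4)/ln(4.2304e-4/1.6755e-3) = ln(0.194927)/ln(0.252486) ≈ 1.1880.
Then r_5 ≈ r_4·(r_4/r_3)^p = 8.2462e-5·(0.194927)^1.1880 = 8.2462e-5·0.14334 ≈ 1.182e-05.

1.2e-5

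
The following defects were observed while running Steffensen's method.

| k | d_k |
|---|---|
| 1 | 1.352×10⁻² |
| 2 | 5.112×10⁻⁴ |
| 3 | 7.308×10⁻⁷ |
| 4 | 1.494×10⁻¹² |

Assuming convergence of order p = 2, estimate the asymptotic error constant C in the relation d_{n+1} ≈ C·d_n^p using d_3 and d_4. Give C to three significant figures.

2.80

C ≈ d_4 / d_3^2
  = 1.494×10⁻¹² / (7.308×10⁻⁷)^2
  = 1.494×10⁻¹² / 5.34069e-13 ≈ 2.7974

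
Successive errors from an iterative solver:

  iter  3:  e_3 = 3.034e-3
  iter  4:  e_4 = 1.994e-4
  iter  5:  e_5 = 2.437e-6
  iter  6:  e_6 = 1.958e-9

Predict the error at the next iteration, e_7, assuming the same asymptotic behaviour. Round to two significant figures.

1.9e-14

First estimate the order: p ≈ ln(e_6/e_5) / ln(e_5/e_4) = ln(1.958e-9/2.437e-6)/ln(2.437e-6/1.994e-4) = ln(0.000803447)/ln(0.0122217) ≈ 1.6180.
Then e_7 ≈ e_6·(e_6/e_5)^p = 1.958e-9·(0.000803447)^1.6180 = 1.958e-9·9.82247e-06 ≈ 1.923e-14.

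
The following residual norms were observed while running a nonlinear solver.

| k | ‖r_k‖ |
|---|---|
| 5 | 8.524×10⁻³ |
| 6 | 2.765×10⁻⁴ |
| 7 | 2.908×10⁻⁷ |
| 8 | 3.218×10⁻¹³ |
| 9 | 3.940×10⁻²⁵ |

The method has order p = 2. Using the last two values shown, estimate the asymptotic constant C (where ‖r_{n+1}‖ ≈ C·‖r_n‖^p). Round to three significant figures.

3.80

C ≈ ‖r_9‖ / ‖r_8‖^2
  = 3.940×10⁻²⁵ / (3.218×10⁻¹³)^2
  = 3.940×10⁻²⁵ / 1.03555e-25 ≈ 3.8047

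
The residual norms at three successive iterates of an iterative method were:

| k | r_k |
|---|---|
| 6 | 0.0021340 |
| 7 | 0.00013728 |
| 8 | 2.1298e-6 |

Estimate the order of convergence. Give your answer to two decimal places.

1.52

p ≈ ln(r_8/r_7) / ln(r_7/r_6)
  = ln(2.1298e-6/0.00013728) / ln(0.00013728/0.0021340)
  = ln(0.0155143) / ln(0.0643299)
  = -4.16599 / -2.74373 ≈ 1.51837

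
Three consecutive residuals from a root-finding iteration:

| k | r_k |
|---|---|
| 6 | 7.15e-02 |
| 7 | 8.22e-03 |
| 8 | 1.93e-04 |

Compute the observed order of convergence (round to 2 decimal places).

p ≈ ln(r_8/r_7) / ln(r_7/r_6)
  = ln(1.93e-04/8.22e-03) / ln(8.22e-03/7.15e-02)
  = ln(0.0234793) / ln(0.114965)
  = -3.75164 / -2.16313 ≈ 1.73436

1.73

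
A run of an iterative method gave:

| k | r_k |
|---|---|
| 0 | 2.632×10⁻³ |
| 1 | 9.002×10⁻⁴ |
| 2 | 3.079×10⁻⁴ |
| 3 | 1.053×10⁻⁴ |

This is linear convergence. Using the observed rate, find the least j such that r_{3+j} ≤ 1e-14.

22

Rate ρ ≈ r_3/r_2 = 1.053×10⁻⁴/3.079×10⁻⁴ = 0.3420.
After j more steps, r_{3+j} ≈ 1.053×10⁻⁴·ρ^j; need ρ^j ≤ 1e-14/1.053×10⁻⁴ = 9.49668e-11.
j ≥ ln(9.49668e-11)/ln(0.3420) = -23.0775/-1.07294 = 21.509.
So 22 more iterations are needed.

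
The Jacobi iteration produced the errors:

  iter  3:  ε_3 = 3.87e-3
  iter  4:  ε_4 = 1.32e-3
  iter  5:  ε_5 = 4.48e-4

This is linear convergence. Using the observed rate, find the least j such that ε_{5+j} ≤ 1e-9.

Rate ρ ≈ ε_5/ε_4 = 4.48e-4/1.32e-3 = 0.3394.
After j more steps, ε_{5+j} ≈ 4.48e-4·ρ^j; need ρ^j ≤ 1e-9/4.48e-4 = 2.23214e-06.
j ≥ ln(2.23214e-06)/ln(0.3394) = -13.0125/-1.08058 = 12.042.
So 13 more iterations are needed.

13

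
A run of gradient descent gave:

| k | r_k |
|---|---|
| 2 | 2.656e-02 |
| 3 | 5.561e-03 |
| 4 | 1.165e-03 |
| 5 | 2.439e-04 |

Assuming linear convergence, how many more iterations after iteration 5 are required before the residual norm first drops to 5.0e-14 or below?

Rate ρ ≈ r_5/r_4 = 2.439e-04/1.165e-03 = 0.2094.
After j more steps, r_{5+j} ≈ 2.439e-04·ρ^j; need ρ^j ≤ 5.0e-14/2.439e-04 = 2.05002e-10.
j ≥ ln(2.05002e-10)/ln(0.2094) = -22.3080/-1.56351 = 14.268.
So 15 more iterations are needed.

15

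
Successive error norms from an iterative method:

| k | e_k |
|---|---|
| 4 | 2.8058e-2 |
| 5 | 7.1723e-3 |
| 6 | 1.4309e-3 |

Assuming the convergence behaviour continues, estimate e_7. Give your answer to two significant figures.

2.1e-4

First estimate the order: p ≈ ln(e_6/e_5) / ln(e_5/e_4) = ln(1.4309e-3/7.1723e-3)/ln(7.1723e-3/2.8058e-2) = ln(0.199504)/ln(0.255624) ≈ 1.1817.
Then e_7 ≈ e_6·(e_6/e_5)^p = 1.4309e-3·(0.199504)^1.1817 = 1.4309e-3·0.148851 ≈ 0.000213.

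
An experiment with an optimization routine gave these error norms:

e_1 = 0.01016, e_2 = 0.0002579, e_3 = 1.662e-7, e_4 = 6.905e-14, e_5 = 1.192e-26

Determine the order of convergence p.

2

Consecutive ratios: e_5/e_4 = 1.192e-26/6.905e-14 = 1.72629e-13, e_4/e_3 = 6.905e-14/1.662e-7 = 4.15463e-07.
p ≈ ln(1.72629e-13)/ln(4.15463e-07) = -29.3876/-14.6939 ≈ 2.00.
So the convergence is quadratic (order 2).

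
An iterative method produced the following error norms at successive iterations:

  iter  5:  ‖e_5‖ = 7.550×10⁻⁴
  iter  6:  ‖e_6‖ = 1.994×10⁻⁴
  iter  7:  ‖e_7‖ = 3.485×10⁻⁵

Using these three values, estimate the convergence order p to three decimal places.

p ≈ ln(‖e_7‖/‖e_6‖) / ln(‖e_6‖/‖e_5‖)
  = ln(3.485×10⁻⁵/1.994×10⁻⁴) / ln(1.994×10⁻⁴/7.550×10⁻⁴)
  = ln(0.174774) / ln(0.264106)
  = -1.744262 / -1.331405 ≈ 1.310091

1.310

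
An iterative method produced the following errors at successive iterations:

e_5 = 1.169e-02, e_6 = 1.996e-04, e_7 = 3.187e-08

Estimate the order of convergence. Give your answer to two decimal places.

2.15

p ≈ ln(e_7/e_6) / ln(e_6/e_5)
  = ln(3.187e-08/1.996e-04) / ln(1.996e-04/1.169e-02)
  = ln(0.000159669) / ln(0.0170744)
  = -8.74241 / -4.07018 ≈ 2.14792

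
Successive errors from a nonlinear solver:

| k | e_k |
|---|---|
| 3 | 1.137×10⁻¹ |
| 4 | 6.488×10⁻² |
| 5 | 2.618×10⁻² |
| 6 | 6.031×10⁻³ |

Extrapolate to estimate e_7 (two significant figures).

5.6e-4

First estimate the order: p ≈ ln(e_6/e_5) / ln(e_5/e_4) = ln(6.031×10⁻³/2.618×10⁻²)/ln(2.618×10⁻²/6.488×10⁻²) = ln(0.230367)/ln(0.403514) ≈ 1.6176.
Then e_7 ≈ e_6·(e_6/e_5)^p = 6.031×10⁻³·(0.230367)^1.6176 = 6.031×10⁻³·0.093036 ≈ 0.0005611.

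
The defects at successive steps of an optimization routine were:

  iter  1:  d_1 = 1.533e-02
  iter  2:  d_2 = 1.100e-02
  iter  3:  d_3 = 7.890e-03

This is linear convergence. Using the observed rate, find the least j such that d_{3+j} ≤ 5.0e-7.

30

Rate ρ ≈ d_3/d_2 = 7.890e-03/1.100e-02 = 0.7173.
After j more steps, d_{3+j} ≈ 7.890e-03·ρ^j; need ρ^j ≤ 5.0e-7/7.890e-03 = 6.33714e-05.
j ≥ ln(6.33714e-05)/ln(0.7173) = -9.6665/-0.33226 = 29.093.
So 30 more iterations are needed.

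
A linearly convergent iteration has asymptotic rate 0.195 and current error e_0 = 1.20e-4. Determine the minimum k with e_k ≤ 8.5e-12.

After k steps, e_k ≈ 1.20e-4·0.195^k.
Need 0.195^k ≤ 8.5e-12/1.20e-4 = 7.08333e-08.
k ≥ ln(7.08333e-08)/ln(0.195) = -16.4629/-1.63476 = 10.071.
Smallest integer k = 11.

11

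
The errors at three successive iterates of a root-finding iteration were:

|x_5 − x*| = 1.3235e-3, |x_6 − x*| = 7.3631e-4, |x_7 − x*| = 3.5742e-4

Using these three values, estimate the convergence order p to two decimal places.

1.23

p ≈ ln(|x_7 − x*|/|x_6 − x*|) / ln(|x_6 − x*|/|x_5 − x*|)
  = ln(3.5742e-4/7.3631e-4) / ln(7.3631e-4/1.3235e-3)
  = ln(0.485421) / ln(0.556335)
  = -0.72274 / -0.58638 ≈ 1.23255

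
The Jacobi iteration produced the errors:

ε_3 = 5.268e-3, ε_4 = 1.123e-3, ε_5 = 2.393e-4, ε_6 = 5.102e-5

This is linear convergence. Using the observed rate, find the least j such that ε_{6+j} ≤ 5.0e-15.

Rate ρ ≈ ε_6/ε_5 = 5.102e-5/2.393e-4 = 0.2132.
After j more steps, ε_{6+j} ≈ 5.102e-5·ρ^j; need ρ^j ≤ 5.0e-15/5.102e-5 = 9.80008e-11.
j ≥ ln(9.80008e-11)/ln(0.2132) = -23.0460/-1.54552 = 14.911.
So 15 more iterations are needed.

15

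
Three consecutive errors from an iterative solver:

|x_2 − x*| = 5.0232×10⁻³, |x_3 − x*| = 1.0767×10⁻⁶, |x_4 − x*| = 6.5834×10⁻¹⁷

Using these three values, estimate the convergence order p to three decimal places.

p ≈ ln(|x_4 − x*|/|x_3 − x*|) / ln(|x_3 − x*|/|x_2 − x*|)
  = ln(6.5834×10⁻¹⁷/1.0767×10⁻⁶) / ln(1.0767×10⁻⁶/5.0232×10⁻³)
  = ln(6.11442e-11) / ln(0.000214345)
  = -23.517786 / -8.447924 ≈ 2.783854

2.784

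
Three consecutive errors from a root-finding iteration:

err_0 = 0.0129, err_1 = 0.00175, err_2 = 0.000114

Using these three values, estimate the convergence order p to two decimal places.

p ≈ ln(err_2/err_1) / ln(err_1/err_0)
  = ln(0.000114/0.00175) / ln(0.00175/0.0129)
  = ln(0.0651429) / ln(0.135659)
  = -2.73117 / -1.99761 ≈ 1.36722

1.37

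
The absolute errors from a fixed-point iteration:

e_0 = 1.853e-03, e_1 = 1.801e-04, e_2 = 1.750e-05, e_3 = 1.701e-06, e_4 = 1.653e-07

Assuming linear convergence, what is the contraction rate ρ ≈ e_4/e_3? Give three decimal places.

0.097

ρ ≈ e_4/e_3 = 1.653e-07/1.701e-06 = 0.09718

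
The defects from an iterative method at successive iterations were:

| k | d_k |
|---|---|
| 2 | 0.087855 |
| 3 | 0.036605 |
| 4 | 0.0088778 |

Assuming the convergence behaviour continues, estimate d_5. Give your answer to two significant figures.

9.0e-4

First estimate the order: p ≈ ln(d_4/d_3) / ln(d_3/d_2) = ln(0.0088778/0.036605)/ln(0.036605/0.087855) = ln(0.24253)/ln(0.416652) ≈ 1.6181.
Then d_5 ≈ d_4·(d_4/d_3)^p = 0.0088778·(0.24253)^1.6181 = 0.0088778·0.101039 ≈ 0.000897.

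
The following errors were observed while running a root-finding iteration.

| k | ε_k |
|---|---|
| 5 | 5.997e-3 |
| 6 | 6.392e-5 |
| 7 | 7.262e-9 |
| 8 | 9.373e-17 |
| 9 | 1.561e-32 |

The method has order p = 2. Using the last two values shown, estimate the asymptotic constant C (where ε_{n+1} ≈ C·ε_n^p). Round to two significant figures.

1.8

C ≈ ε_9 / ε_8^2
  = 1.561e-32 / (9.373e-17)^2
  = 1.561e-32 / 8.78531e-33 ≈ 1.7768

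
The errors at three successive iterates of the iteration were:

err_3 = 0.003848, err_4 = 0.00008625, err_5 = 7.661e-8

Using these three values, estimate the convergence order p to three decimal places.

p ≈ ln(err_5/err_4) / ln(err_4/err_3)
  = ln(7.661e-8/0.00008625) / ln(0.00008625/0.003848)
  = ln(0.000888232) / ln(0.0224142)
  = -7.026278 / -3.798061 ≈ 1.849964

1.850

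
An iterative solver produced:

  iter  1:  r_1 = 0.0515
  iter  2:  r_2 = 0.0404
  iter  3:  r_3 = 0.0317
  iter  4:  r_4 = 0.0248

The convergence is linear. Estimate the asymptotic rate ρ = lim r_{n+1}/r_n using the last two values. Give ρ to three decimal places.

ρ ≈ r_4/r_3 = 0.0248/0.0317 = 0.78233

0.782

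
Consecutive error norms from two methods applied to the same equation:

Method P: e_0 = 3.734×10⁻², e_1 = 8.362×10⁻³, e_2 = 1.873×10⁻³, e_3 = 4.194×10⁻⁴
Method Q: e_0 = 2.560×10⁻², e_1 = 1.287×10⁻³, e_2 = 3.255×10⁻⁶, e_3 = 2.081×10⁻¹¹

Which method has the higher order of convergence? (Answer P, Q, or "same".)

Method P: p ≈ ln(4.194×10⁻⁴/1.873×10⁻³)/ln(1.873×10⁻³/8.362×10⁻³) ≈ 1.00.
Method Q: p ≈ ln(2.081×10⁻¹¹/3.255×10⁻⁶)/ln(3.255×10⁻⁶/1.287×10⁻³) ≈ 2.00.
Method Q has the higher order (≈2.0 vs ≈1.0).

Q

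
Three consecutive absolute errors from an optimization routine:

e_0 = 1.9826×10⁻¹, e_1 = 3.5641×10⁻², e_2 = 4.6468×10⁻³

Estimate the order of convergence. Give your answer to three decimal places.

1.187

p ≈ ln(e_2/e_1) / ln(e_1/e_0)
  = ln(4.6468×10⁻³/3.5641×10⁻²) / ln(3.5641×10⁻²/1.9826×10⁻¹)
  = ln(0.130378) / ln(0.179769)
  = -2.037317 / -1.716083 ≈ 1.187190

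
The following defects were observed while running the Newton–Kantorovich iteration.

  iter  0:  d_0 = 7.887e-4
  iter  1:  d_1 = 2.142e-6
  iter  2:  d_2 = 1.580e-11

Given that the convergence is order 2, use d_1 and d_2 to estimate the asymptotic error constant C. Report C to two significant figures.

3.4

C ≈ d_2 / d_1^2
  = 1.580e-11 / (2.142e-6)^2
  = 1.580e-11 / 4.58816e-12 ≈ 3.4436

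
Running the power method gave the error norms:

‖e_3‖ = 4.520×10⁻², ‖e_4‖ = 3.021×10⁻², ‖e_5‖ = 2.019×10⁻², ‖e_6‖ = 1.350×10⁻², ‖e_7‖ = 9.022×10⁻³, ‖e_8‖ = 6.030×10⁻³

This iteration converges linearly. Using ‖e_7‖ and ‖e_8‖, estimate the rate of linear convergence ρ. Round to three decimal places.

0.668

ρ ≈ ‖e_8‖/‖e_7‖ = 6.030×10⁻³/9.022×10⁻³ = 0.66837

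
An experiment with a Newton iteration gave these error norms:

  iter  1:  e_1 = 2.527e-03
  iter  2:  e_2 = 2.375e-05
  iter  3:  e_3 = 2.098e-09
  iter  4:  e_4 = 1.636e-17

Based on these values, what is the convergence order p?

Consecutive ratios: e_4/e_3 = 1.636e-17/2.098e-09 = 7.7979e-09, e_3/e_2 = 2.098e-09/2.375e-05 = 8.83368e-05.
p ≈ ln(7.7979e-09)/ln(8.83368e-05) = -18.6694/-9.3344 ≈ 2.00.
So the convergence is quadratic (order 2).

2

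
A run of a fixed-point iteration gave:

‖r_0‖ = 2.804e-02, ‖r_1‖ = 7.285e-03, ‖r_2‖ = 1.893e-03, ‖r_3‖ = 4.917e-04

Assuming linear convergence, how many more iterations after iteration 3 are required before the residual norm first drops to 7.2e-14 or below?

17

Rate ρ ≈ ‖r_3‖/‖r_2‖ = 4.917e-04/1.893e-03 = 0.2597.
After j more steps, ‖r_{3+j}‖ ≈ 4.917e-04·ρ^j; need ρ^j ≤ 7.2e-14/4.917e-04 = 1.46431e-10.
j ≥ ln(1.46431e-10)/ln(0.2597) = -22.6445/-1.34823 = 16.796.
So 17 more iterations are needed.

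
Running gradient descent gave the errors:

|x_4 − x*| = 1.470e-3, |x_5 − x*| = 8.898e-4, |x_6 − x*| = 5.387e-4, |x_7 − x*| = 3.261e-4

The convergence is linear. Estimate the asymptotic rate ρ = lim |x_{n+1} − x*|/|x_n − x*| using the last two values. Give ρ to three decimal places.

0.605

ρ ≈ |x_7 − x*|/|x_6 − x*| = 3.261e-4/5.387e-4 = 0.60535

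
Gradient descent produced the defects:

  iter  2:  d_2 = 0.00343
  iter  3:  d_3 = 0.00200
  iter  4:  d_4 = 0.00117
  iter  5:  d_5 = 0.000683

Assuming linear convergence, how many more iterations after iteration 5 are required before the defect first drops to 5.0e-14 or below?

Rate ρ ≈ d_5/d_4 = 0.000683/0.00117 = 0.5838.
After j more steps, d_{5+j} ≈ 0.000683·ρ^j; need ρ^j ≤ 5.0e-14/0.000683 = 7.32064e-11.
j ≥ ln(7.32064e-11)/ln(0.5838) = -23.3377/-0.53820 = 43.363.
So 44 more iterations are needed.

44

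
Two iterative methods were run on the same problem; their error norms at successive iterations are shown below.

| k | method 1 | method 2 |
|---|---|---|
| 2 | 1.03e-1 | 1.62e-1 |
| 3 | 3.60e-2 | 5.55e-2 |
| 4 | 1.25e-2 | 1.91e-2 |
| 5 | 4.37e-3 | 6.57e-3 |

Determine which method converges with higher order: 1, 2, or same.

same

Method 1: p ≈ ln(4.37e-3/1.25e-2)/ln(1.25e-2/3.60e-2) ≈ 0.99.
Method 2: p ≈ ln(6.57e-3/1.91e-2)/ln(1.91e-2/5.55e-2) ≈ 1.00.
Both orders ≈ 1.0 — effectively the same.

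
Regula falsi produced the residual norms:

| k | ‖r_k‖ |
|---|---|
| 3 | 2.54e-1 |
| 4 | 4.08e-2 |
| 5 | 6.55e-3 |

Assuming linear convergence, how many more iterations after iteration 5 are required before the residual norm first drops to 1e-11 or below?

12

Rate ρ ≈ ‖r_5‖/‖r_4‖ = 6.55e-3/4.08e-2 = 0.1605.
After j more steps, ‖r_{5+j}‖ ≈ 6.55e-3·ρ^j; need ρ^j ≤ 1e-11/6.55e-3 = 1.52672e-09.
j ≥ ln(1.52672e-09)/ln(0.1605) = -20.3001/-1.82946 = 11.096.
So 12 more iterations are needed.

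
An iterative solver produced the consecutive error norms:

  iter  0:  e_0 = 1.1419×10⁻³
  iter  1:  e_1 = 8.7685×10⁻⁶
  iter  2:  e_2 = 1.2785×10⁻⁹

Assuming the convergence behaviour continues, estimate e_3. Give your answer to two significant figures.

First estimate the order: p ≈ ln(e_2/e_1) / ln(e_1/e_0) = ln(1.2785×10⁻⁹/8.7685×10⁻⁶)/ln(8.7685×10⁻⁶/1.1419×10⁻³) = ln(0.000145806)/ln(0.00767887) ≈ 1.8141.
Then e_3 ≈ e_2·(e_2/e_1)^p = 1.2785×10⁻⁹·(0.000145806)^1.8141 = 1.2785×10⁻⁹·1.09826e-07 ≈ 1.404e-16.

1.4e-16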